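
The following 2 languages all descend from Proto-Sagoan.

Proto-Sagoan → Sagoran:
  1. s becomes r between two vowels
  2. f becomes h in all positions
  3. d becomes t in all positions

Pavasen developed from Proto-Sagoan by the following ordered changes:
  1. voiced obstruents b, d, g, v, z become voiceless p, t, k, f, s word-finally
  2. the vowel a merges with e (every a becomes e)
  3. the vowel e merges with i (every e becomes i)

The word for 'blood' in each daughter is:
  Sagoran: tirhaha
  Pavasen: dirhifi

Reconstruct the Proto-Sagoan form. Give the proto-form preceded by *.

Position 6: Sagoran has h, Pavasen has f. Taking the neighbouring segments as reconstructed: Sagoran h could go back to *f or *h; Pavasen f can only go back to *f — the one source consistent with every daughter is *f.
Position 1: Sagoran has t, Pavasen has d. Pavasen preserves d here (none of its changes turn any other segment into d), so the proto-segment is *d.
Verify the candidate proto-form against each daughter:
Sagoran: *dirhafa
  dirhafa (rule 1 does not apply)
  dirhafa → dirhaha   [unconditioned shift]
  dirhaha → tirhaha   [unconditioned shift]
  giving Sagoran tirhaha.
Pavasen: *dirhafa > dirhefe > dirhifi  (by vowel merger, vowel merger)
No other proto-form is consistent with every reflex, so the reconstruction is *dirhafa.

*dirhafa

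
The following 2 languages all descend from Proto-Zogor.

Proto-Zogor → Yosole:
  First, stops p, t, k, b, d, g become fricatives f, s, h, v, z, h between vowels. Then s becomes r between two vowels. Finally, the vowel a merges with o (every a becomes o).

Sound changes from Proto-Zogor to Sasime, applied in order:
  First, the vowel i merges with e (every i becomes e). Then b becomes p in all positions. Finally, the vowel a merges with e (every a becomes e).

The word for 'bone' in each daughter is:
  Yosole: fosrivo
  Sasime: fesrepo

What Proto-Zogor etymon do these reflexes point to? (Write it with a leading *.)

*fasribo

Position 6: Yosole has v, Sasime has p. Taking the neighbouring segments as reconstructed: Yosole v could go back to *b or *v; Sasime p could go back to *p or *b — the one source consistent with every daughter is *b.
Position 5: Yosole has i, Sasime has e. Yosole preserves i here (none of its changes turn any other segment into i), so the proto-segment is *i.
Position 2: Yosole has o, Sasime has e. Taking the neighbouring segments as reconstructed: Yosole o could go back to *a or *o; Sasime e could go back to *a or *e or *i — the one source consistent with every daughter is *a.
Continuing position by position gives *fasribo; check it forward:
Yosole: *fasribo
  fasribo → fasrivo   [intervocalic lenition]
  fasrivo (rule 2 does not apply)
  fasrivo → fosrivo   [vowel merger]
  giving Yosole fosrivo.
Sasime: *fasribo > fasrebo > fasrepo > fesrepo  (by vowel merger, unconditioned shift, vowel merger)
*fasribo is the unique common source.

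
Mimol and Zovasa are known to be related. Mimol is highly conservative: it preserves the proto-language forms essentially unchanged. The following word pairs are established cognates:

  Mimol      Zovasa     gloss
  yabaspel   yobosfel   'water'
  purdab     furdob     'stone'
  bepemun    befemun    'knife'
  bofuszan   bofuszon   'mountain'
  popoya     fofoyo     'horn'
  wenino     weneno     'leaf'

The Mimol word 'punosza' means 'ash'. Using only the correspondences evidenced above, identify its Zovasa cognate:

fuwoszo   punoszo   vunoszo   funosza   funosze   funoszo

purdab ~ furdob — Mimol p corresponds to Zovasa f word-initially before a back vowel.
popoya ~ fofoyo — Mimol a corresponds to Zovasa o word-finally.
Applying these to Mimol 'punosza':
  punosza → funosza   (p→f word-initially before a back vowel)
  funosza → funoszo   (a→o word-finally)
So the Zovasa cognate is 'funoszo'.

funoszo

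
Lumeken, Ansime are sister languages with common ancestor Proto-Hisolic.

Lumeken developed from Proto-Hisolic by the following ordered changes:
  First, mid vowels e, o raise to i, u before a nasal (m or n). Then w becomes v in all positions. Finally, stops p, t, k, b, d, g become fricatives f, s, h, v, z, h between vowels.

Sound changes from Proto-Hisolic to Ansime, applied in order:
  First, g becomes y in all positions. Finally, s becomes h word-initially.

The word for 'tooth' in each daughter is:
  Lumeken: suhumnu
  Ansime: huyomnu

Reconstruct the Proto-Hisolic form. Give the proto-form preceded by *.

Position 3: Lumeken has h, Ansime has y. Taking the neighbouring segments as reconstructed: Lumeken h could go back to *k or *g or *h; Ansime y could go back to *g or *y — the one source consistent with every daughter is *g.
Position 1: Lumeken has s, Ansime has h. Taking the neighbouring segments as reconstructed: Lumeken s can only go back to *s; Ansime h could go back to *s or *h — the one source consistent with every daughter is *s.
Verify the candidate proto-form against each daughter:
Lumeken: start from *sugomnu.
  rule 1 (pre-nasal raising): sugomnu → sugumnu
  rule 2: no change — sugumnu
  rule 3 (intervocalic lenition): sugumnu → suhumnu
  ⇒ Lumeken suhumnu
Ansime: start from *sugomnu.
  rule 1 (unconditioned shift): sugomnu → suyomnu
  rule 2 (debuccalisation): suyomnu → huyomnu
  ⇒ Ansime huyomnu
*sugomnu is the unique common source.

*sugomnu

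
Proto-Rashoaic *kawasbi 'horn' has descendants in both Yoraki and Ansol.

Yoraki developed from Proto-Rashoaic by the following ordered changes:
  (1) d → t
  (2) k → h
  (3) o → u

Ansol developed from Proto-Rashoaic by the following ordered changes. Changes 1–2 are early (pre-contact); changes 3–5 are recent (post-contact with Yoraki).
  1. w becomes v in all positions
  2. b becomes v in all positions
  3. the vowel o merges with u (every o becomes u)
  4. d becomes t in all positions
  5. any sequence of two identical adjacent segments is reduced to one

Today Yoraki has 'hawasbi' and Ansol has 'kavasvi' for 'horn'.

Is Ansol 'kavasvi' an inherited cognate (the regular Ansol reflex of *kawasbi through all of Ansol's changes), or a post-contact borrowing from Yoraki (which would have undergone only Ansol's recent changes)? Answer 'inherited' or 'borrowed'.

inherited

If inherited, *kawasbi would pass through all of Ansol's changes:
Ansol: start from *kawasbi.
  rule 1 (unconditioned shift): kawasbi → kavasbi
  rule 2 (unconditioned shift): kavasbi → kavasvi
  rule 3: no change — kavasvi
  rule 4: no change — kavasvi
  rule 5: no change — kavasvi
  ⇒ Ansol kavasvi
If borrowed from Yoraki 'hawasbi' after the early changes, it would undergo only the recent ones:
  rule 3 (vowel merger): no change (hawasbi)
  rule 4 (unconditioned shift): no change (hawasbi)
  rule 5 (degemination): no change (hawasbi)
  ⇒ as a loan: hawasbi
Ansol 'kavasvi' matches the inherited outcome exactly, so it is an inherited cognate, not a loan.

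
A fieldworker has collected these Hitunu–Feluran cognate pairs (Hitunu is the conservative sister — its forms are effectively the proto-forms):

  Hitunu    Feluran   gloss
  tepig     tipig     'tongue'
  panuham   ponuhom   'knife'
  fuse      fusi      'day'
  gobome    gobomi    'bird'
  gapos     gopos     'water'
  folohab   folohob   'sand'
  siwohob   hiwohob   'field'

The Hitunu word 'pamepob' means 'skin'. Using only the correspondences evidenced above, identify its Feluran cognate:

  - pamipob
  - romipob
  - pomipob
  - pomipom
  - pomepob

panuham ~ ponuhom — Hitunu a corresponds to Feluran o after a consonant, before a nasal.
tepig ~ tipig — Hitunu e corresponds to Feluran i after a consonant, before a labial obstruent.
Applying these to Hitunu 'pamepob':
  pamepob → pomepob   (a→o after a consonant, before a nasal)
  pomepob → pomipob   (e→i after a consonant, before a labial obstruent)
So the Feluran cognate is 'pomipob'.

pomipob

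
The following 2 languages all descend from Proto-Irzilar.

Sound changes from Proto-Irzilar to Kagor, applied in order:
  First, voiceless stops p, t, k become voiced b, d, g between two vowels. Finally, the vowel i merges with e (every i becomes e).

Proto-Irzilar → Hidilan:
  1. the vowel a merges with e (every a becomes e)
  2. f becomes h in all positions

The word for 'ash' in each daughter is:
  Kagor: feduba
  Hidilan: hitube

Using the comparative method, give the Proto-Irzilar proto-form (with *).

*fituba

Position 3: Kagor has d, Hidilan has t. Hidilan preserves t here (none of its changes turn any other segment into t), so the proto-segment is *t.
Position 1: Kagor has f, Hidilan has h. Kagor preserves f here (none of its changes turn any other segment into f), so the proto-segment is *f.
Verify the candidate proto-form against each daughter:
Kagor: *fituba
  fituba → fiduba   [intervocalic voicing]
  fiduba → feduba   [vowel merger]
  giving Kagor feduba.
Hidilan: *fituba > fitube > hitube  (by vowel merger, unconditioned shift)
Only *fituba yields all of Kagor feduba, Hidilan hitube.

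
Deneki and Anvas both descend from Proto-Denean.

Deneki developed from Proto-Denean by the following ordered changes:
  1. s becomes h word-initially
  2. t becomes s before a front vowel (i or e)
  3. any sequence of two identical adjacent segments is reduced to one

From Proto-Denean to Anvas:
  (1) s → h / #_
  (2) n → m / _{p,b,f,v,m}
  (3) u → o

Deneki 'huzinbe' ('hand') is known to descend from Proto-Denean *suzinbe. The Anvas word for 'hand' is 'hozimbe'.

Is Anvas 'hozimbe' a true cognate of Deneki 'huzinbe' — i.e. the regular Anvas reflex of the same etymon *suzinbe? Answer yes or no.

yes

Derive the expected Anvas reflex of *suzinbe:
Anvas: start from *suzinbe.
  rule 1 (debuccalisation): suzinbe → huzinbe
  rule 2 (nasal place assimilation): huzinbe → huzimbe
  rule 3 (vowel merger): huzimbe → hozimbe
  ⇒ Anvas hozimbe
Anvas 'hozimbe' matches the regular reflex exactly, so the pair is cognate.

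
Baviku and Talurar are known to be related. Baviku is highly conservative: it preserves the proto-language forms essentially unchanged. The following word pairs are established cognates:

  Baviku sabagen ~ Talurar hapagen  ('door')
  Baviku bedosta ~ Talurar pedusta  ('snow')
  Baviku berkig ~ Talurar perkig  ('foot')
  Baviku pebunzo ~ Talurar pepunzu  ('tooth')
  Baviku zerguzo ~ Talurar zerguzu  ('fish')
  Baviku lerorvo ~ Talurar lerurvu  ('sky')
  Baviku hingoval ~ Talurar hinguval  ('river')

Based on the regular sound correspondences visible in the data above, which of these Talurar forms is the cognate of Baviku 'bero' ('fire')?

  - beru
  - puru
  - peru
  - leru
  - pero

bedosta ~ pedusta, berkig ~ perkig — Baviku b corresponds to Talurar p word-initially before a front vowel.
pebunzo ~ pepunzu, zerguzo ~ zerguzu — Baviku o corresponds to Talurar u word-finally.
Applying these to Baviku 'bero':
  bero → pero   (b→p word-initially before a front vowel)
  pero → peru   (o→u word-finally)
So the Talurar cognate is 'peru'.

peru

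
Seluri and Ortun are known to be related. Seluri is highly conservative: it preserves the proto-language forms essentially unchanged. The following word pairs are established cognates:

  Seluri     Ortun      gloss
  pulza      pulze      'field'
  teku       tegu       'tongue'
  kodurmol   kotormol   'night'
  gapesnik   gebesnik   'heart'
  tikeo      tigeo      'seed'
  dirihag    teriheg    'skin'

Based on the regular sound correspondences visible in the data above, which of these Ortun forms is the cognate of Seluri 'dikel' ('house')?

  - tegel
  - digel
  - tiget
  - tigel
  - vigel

dirihag ~ teriheg — Seluri d corresponds to Ortun t word-initially before a front vowel.
tikeo ~ tigeo — Seluri k corresponds to Ortun g between vowels (before a front vowel).
Applying these to Seluri 'dikel':
  dikel → tikel   (d→t word-initially before a front vowel)
  tikel → tigel   (k→g between vowels (before a front vowel))
So the Ortun cognate is 'tigel'.

tigel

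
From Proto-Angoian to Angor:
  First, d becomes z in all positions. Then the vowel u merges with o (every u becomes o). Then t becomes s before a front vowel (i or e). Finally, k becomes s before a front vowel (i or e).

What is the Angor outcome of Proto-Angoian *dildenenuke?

zilzenenose

Angor: *dildenenuke > zilzenenuke > zilzenenoke > zilzenenose  (by unconditioned shift, vowel merger, palatalisation)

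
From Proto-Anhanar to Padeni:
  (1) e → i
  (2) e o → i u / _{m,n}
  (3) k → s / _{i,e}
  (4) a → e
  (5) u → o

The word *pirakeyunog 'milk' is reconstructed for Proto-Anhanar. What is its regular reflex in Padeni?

Padeni: *pirakeyunog
  pirakeyunog → pirakiyunog   [vowel merger]
  pirakiyunog (rule 2 does not apply)
  pirakiyunog → pirasiyunog   [palatalisation]
  pirasiyunog → piresiyunog   [vowel merger]
  piresiyunog → piresiyonog   [vowel merger]
  giving Padeni piresiyonog.

piresiyonog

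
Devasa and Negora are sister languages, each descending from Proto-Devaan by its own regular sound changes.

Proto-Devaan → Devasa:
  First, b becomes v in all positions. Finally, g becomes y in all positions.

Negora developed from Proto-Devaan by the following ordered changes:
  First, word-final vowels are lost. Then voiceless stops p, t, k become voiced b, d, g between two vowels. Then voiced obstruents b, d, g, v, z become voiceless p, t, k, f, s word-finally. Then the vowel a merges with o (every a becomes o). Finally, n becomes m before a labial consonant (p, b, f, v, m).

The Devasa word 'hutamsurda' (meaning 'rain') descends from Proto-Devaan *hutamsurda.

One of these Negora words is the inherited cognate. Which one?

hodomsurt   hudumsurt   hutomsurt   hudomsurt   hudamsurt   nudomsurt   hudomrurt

hudomsurt

Negora: *hutamsurda > hutamsurd > hudamsurd > hudamsurt > hudomsurt  (by apocope, intervocalic voicing, final devoicing, vowel merger)
The other candidates each miss or misapply at least one Negora change.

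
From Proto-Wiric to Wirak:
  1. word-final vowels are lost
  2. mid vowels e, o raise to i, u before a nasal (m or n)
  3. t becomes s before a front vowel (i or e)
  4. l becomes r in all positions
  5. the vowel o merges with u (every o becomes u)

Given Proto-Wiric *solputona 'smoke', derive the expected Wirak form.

Wirak: start from *solputona.
  rule 1 (apocope): solputona → solputon
  rule 2 (pre-nasal raising): solputon → solputun
  rule 3: no change — solputun
  rule 4 (unconditioned shift): solputun → sorputun
  rule 5 (vowel merger): sorputun → surputun
  ⇒ Wirak surputun

surputun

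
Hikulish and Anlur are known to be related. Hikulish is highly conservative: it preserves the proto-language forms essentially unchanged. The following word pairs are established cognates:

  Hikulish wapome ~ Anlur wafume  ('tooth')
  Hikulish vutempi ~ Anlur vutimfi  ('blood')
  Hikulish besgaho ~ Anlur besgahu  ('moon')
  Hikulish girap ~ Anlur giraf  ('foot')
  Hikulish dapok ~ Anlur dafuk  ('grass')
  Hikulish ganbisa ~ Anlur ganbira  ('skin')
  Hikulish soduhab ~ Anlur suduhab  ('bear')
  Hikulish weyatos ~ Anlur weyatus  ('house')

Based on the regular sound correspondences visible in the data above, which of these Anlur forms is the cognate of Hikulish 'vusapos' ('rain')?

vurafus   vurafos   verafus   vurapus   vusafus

ganbisa ~ ganbira — Hikulish s corresponds to Anlur r between vowels (before a back vowel).
wapome ~ wafume, dapok ~ dafuk — Hikulish p corresponds to Anlur f between vowels (before a back vowel).
dapok ~ dafuk, soduhab ~ suduhab — Hikulish o corresponds to Anlur u after a consonant, before a consonant other than r, m, n, p, b, f, v.
Applying these to Hikulish 'vusapos':
  vusapos → vurapos   (s→r between vowels (before a back vowel))
  vurapos → vurafos   (p→f between vowels (before a back vowel))
  vurafos → vurafus   (o→u after a consonant, before a consonant other than r, m, n, p, b, f, v)
So the Anlur cognate is 'vurafus'.

vurafus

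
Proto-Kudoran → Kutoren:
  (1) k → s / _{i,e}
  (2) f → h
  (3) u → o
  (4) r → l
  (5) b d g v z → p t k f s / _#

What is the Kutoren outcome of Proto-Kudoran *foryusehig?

Kutoren: *foryusehig > horyusehig > horyosehig > holyosehig > holyosehik  (by unconditioned shift, vowel merger, unconditioned shift, final devoicing)

holyosehik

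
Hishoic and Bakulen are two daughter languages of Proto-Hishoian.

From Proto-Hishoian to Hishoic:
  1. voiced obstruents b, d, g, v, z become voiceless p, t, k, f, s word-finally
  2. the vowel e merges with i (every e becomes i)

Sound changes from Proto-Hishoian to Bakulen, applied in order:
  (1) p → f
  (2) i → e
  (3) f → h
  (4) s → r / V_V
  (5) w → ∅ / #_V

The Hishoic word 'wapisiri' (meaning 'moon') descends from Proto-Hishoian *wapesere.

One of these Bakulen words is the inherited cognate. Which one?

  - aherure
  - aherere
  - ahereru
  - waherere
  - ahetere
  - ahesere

Bakulen: *wapesere
  wapesere → wafesere   [unconditioned shift]
  wafesere (rule 2 does not apply)
  wafesere → wahesere   [unconditioned shift]
  wahesere → waherere   [rhotacism]
  waherere → aherere   [glide loss]
  giving Bakulen aherere.
The other candidates each miss or misapply at least one Bakulen change.

aherere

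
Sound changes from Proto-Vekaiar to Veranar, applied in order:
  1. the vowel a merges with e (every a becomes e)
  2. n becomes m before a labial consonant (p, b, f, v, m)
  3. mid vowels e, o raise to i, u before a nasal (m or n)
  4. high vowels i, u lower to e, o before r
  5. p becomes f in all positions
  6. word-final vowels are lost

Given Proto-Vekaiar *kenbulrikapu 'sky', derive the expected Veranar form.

Veranar: *kenbulrikapu > kenbulrikepu > kembulrikepu > kimbulrikepu > kimbulrikefu > kimbulrikef  (by vowel merger, nasal place assimilation, pre-nasal raising, unconditioned shift, apocope)

kimbulrikef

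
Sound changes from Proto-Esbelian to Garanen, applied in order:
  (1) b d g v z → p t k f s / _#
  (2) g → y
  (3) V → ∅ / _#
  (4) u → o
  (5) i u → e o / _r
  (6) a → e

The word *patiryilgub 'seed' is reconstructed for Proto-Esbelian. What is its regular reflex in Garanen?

peteryilyop

Garanen: start from *patiryilgub.
  rule 1 (final devoicing): patiryilgub → patiryilgup
  rule 2 (unconditioned shift): patiryilgup → patiryilyup
  rule 3: no change — patiryilyup
  rule 4 (vowel merger): patiryilyup → patiryilyop
  rule 5 (pre-rhotic lowering): patiryilyop → pateryilyop
  rule 6 (vowel merger): pateryilyop → peteryilyop
  ⇒ Garanen peteryilyop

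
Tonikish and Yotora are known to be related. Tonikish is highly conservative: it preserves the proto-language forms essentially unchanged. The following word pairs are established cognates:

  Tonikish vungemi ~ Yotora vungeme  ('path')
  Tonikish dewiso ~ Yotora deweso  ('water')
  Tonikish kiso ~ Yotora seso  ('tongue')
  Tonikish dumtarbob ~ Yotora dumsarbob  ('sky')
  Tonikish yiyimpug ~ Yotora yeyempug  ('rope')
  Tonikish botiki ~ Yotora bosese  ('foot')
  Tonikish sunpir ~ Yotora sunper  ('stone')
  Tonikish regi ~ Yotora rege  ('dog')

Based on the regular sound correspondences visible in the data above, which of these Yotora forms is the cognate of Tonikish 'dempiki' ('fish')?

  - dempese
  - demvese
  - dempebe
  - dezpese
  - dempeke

dewiso ~ deweso, kiso ~ seso — Tonikish i corresponds to Yotora e after a consonant, before a consonant other than r, m, n, p, b, f, v.
botiki ~ bosese — Tonikish k corresponds to Yotora s between vowels (before a front vowel).
vungemi ~ vungeme, botiki ~ bosese — Tonikish i corresponds to Yotora e word-finally.
Applying these to Tonikish 'dempiki':
  dempiki → dempeki   (i→e after a consonant, before a consonant other than r, m, n, p, b, f, v)
  dempeki → dempesi   (k→s between vowels (before a front vowel))
  dempesi → dempese   (i→e word-finally)
So the Yotora cognate is 'dempese'.

dempese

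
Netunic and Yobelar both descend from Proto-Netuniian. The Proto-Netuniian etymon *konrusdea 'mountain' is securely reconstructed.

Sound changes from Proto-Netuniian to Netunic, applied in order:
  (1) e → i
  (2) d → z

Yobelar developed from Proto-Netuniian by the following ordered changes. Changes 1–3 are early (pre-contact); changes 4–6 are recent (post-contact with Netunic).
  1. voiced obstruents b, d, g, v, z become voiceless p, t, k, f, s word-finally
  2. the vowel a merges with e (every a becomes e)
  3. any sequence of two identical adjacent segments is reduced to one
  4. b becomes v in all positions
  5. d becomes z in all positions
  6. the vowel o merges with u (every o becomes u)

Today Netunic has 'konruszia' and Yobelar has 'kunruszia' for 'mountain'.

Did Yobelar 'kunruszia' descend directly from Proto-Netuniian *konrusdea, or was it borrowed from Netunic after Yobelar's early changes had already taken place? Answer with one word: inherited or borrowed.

If inherited, *konrusdea would pass through all of Yobelar's changes:
Yobelar: start from *konrusdea.
  rule 1: no change — konrusdea
  rule 2 (vowel merger): konrusdea → konrusdee
  rule 3 (degemination): konrusdee → konrusde
  rule 4: no change — konrusde
  rule 5 (unconditioned shift): konrusde → konrusze
  rule 6 (vowel merger): konrusze → kunrusze
  ⇒ Yobelar kunrusze
If borrowed from Netunic 'konruszia' after the early changes, it would undergo only the recent ones:
  rule 4 (unconditioned shift): no change (konruszia)
  rule 5 (unconditioned shift): no change (konruszia)
  rule 6 (vowel merger): konruszia → kunruszia
  ⇒ as a loan: kunruszia
Yobelar 'kunruszia' matches the loan outcome 'kunruszia', not the inherited 'kunrusze' — it skipped the early Yobelar changes, so it was borrowed from Netunic.

borrowed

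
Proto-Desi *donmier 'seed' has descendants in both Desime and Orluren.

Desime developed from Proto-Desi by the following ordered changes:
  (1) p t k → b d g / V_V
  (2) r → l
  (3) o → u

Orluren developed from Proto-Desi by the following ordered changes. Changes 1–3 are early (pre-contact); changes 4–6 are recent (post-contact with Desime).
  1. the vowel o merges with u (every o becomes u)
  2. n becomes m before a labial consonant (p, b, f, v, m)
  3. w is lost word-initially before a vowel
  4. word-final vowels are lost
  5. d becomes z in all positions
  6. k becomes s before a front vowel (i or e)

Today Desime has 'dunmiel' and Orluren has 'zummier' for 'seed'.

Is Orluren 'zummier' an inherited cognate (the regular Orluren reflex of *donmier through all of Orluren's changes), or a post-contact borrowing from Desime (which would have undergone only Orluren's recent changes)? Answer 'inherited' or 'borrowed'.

inherited

If inherited, *donmier would pass through all of Orluren's changes:
Orluren: *donmier
  donmier → dunmier   [vowel merger]
  dunmier → dummier   [nasal place assimilation]
  dummier (rule 3 does not apply)
  dummier (rule 4 does not apply)
  dummier → zummier   [unconditioned shift]
  zummier (rule 6 does not apply)
  giving Orluren zummier.
If borrowed from Desime 'dunmiel' after the early changes, it would undergo only the recent ones:
  rule 4 (apocope): no change (dunmiel)
  rule 5 (unconditioned shift): dunmiel → zunmiel
  rule 6 (palatalisation): no change (zunmiel)
  ⇒ as a loan: zunmiel
Orluren 'zummier' matches the inherited outcome exactly, so it is an inherited cognate, not a loan.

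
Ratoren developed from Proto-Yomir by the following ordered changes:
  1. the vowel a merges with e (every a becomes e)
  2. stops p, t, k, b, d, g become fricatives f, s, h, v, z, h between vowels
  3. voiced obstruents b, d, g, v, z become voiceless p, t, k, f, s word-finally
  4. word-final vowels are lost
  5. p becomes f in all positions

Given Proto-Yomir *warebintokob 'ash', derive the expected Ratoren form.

Ratoren: *warebintokob > werebintokob > werevintohob > werevintohop > werevintohof  (by vowel merger, intervocalic lenition, final devoicing, unconditioned shift)

werevintohof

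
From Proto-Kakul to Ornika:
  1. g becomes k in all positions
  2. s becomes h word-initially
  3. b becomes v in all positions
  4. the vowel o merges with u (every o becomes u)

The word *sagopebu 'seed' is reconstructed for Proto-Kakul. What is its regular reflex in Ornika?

hakupevu

Ornika: start from *sagopebu.
  rule 1 (unconditioned shift): sagopebu → sakopebu
  rule 2 (debuccalisation): sakopebu → hakopebu
  rule 3 (unconditioned shift): hakopebu → hakopevu
  rule 4 (vowel merger): hakopevu → hakupevu
  ⇒ Ornika hakupevu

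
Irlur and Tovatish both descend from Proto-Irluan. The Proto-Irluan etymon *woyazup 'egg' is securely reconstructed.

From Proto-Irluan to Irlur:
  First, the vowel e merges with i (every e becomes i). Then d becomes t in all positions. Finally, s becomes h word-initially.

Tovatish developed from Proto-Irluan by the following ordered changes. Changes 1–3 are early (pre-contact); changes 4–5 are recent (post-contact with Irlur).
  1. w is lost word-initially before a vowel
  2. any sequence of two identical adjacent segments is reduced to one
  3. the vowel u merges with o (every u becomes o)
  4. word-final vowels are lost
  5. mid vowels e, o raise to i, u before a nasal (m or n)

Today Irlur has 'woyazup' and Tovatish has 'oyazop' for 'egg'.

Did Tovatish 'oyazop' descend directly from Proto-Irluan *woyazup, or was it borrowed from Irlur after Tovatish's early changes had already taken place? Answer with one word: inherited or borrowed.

inherited

If inherited, *woyazup would pass through all of Tovatish's changes:
Tovatish: *woyazup > oyazup > oyazop  (by glide loss, vowel merger)
If borrowed from Irlur 'woyazup' after the early changes, it would undergo only the recent ones:
  rule 4 (apocope): no change (woyazup)
  rule 5 (pre-nasal raising): no change (woyazup)
  ⇒ as a loan: woyazup
Tovatish 'oyazop' matches the inherited outcome exactly, so it is an inherited cognate, not a loan.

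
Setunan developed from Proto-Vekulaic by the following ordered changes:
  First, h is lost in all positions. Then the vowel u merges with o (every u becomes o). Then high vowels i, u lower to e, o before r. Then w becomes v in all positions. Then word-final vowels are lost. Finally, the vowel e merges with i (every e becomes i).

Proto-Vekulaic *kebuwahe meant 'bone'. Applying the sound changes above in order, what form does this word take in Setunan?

Setunan: *kebuwahe > kebuwae > kebowae > kebovae > kebova > kibova  (by h-loss, vowel merger, unconditioned shift, apocope, vowel merger)

kibova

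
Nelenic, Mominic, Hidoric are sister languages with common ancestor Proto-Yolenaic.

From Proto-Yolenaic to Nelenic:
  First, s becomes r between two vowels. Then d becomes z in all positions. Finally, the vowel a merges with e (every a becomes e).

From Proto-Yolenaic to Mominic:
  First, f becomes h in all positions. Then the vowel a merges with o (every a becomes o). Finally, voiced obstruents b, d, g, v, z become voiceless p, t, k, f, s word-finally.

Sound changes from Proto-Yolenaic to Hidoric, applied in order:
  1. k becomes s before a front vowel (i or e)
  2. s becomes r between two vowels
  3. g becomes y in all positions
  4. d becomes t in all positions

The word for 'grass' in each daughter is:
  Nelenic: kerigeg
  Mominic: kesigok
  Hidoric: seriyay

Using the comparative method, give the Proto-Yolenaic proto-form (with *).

*kesigag

Position 5: Nelenic has g, Mominic has g, Hidoric has y. Nelenic preserves g here (none of its changes turn any other segment into g), so the proto-segment is *g.
Position 6: Nelenic has e, Mominic has o, Hidoric has a. Hidoric preserves a here (none of its changes turn any other segment into a), so the proto-segment is *a.
Position 7: Nelenic has g, Mominic has k, Hidoric has y. Nelenic preserves g here (none of its changes turn any other segment into g), so the proto-segment is *g.
Continuing position by position gives *kesigag; check it forward:
Nelenic: *kesigag
  kesigag → kerigag   [rhotacism]
  kerigag (rule 2 does not apply)
  kerigag → kerigeg   [vowel merger]
  giving Nelenic kerigeg.
Mominic: *kesigag > kesigog > kesigok  (by vowel merger, final devoicing)
Hidoric: *kesigag > sesigag > serigag > seriyay  (by palatalisation, rhotacism, unconditioned shift)
Only *kesigag yields all of Nelenic kerigeg, Mominic kesigok, Hidoric seriyay.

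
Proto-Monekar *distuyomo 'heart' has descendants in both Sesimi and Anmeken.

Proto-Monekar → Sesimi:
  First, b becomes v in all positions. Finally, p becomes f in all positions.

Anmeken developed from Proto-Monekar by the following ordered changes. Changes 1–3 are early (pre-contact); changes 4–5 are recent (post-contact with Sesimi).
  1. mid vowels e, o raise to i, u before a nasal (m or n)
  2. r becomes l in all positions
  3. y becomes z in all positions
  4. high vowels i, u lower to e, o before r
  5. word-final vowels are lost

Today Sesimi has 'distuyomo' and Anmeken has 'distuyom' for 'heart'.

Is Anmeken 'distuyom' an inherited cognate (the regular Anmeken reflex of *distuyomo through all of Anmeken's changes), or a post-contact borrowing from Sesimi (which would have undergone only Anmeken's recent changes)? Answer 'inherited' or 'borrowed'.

borrowed

If inherited, *distuyomo would pass through all of Anmeken's changes:
Anmeken: *distuyomo > distuyumo > distuzumo > distuzum  (by pre-nasal raising, unconditioned shift, apocope)
If borrowed from Sesimi 'distuyomo' after the early changes, it would undergo only the recent ones:
  rule 4 (pre-rhotic lowering): no change (distuyomo)
  rule 5 (apocope): distuyomo → distuyom
  ⇒ as a loan: distuyom
Anmeken 'distuyom' matches the loan outcome 'distuyom', not the inherited 'distuzum' — it skipped the early Anmeken changes, so it was borrowed from Sesimi.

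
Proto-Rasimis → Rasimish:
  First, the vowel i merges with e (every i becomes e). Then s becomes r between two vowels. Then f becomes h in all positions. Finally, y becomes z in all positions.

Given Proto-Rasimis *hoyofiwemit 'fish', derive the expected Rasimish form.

Rasimish: *hoyofiwemit > hoyofewemet > hoyohewemet > hozohewemet  (by vowel merger, unconditioned shift, unconditioned shift)

hozohewemet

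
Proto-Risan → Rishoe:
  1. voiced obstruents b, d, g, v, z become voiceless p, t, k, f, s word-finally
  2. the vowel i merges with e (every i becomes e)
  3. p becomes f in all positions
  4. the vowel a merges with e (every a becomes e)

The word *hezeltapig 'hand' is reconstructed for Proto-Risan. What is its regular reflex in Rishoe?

Rishoe: start from *hezeltapig.
  rule 1 (final devoicing): hezeltapig → hezeltapik
  rule 2 (vowel merger): hezeltapik → hezeltapek
  rule 3 (unconditioned shift): hezeltapek → hezeltafek
  rule 4 (vowel merger): hezeltafek → hezeltefek
  ⇒ Rishoe hezeltefek

hezeltefek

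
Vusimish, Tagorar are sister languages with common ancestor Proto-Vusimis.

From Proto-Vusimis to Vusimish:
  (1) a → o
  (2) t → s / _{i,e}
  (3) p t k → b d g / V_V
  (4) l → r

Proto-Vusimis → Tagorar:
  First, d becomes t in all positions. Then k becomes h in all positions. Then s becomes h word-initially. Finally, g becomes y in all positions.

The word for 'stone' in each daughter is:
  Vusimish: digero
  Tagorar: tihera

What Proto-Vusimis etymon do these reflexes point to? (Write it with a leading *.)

Position 1: Vusimish has d, Tagorar has t. Taking the neighbouring segments as reconstructed: Vusimish d can only go back to *d; Tagorar t could go back to *t or *d — the one source consistent with every daughter is *d.
Position 6: Vusimish has o, Tagorar has a. Tagorar preserves a here (none of its changes turn any other segment into a), so the proto-segment is *a.
Continuing position by position gives *dikera; check it forward:
Vusimish: start from *dikera.
  rule 1 (vowel merger): dikera → dikero
  rule 2: no change — dikero
  rule 3 (intervocalic voicing): dikero → digero
  rule 4: no change — digero
  ⇒ Vusimish digero
Tagorar: *dikera > tikera > tihera  (by unconditioned shift, unconditioned shift)
*dikera is the unique common source.

*dikera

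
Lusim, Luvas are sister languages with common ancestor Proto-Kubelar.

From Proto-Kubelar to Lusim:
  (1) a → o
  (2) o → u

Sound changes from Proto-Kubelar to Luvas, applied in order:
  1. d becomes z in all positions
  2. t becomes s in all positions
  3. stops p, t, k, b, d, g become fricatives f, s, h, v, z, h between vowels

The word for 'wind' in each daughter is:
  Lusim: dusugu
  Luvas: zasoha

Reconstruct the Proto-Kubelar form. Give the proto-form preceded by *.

*dasoga

Position 5: Lusim has g, Luvas has h. Lusim preserves g here (none of its changes turn any other segment into g), so the proto-segment is *g.
Position 1: Lusim has d, Luvas has z. Lusim preserves d here (none of its changes turn any other segment into d), so the proto-segment is *d.
Position 4: Lusim has u, Luvas has o. Luvas preserves o here (none of its changes turn any other segment into o), so the proto-segment is *o.
Continuing position by position gives *dasoga; check it forward:
Lusim: *dasoga
  dasoga → dosogo   [vowel merger]
  dosogo → dusugu   [vowel merger]
  giving Lusim dusugu.
Luvas: *dasoga > zasoga > zasoha  (by unconditioned shift, intervocalic lenition)
Only *dasoga yields all of Lusim dusugu, Luvas zasoha.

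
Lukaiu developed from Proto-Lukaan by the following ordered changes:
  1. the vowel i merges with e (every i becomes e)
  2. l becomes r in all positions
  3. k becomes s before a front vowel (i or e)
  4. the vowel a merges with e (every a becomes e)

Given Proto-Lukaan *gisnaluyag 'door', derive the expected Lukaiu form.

Lukaiu: start from *gisnaluyag.
  rule 1 (vowel merger): gisnaluyag → gesnaluyag
  rule 2 (unconditioned shift): gesnaluyag → gesnaruyag
  rule 3: no change — gesnaruyag
  rule 4 (vowel merger): gesnaruyag → gesneruyeg
  ⇒ Lukaiu gesneruyeg

gesneruyeg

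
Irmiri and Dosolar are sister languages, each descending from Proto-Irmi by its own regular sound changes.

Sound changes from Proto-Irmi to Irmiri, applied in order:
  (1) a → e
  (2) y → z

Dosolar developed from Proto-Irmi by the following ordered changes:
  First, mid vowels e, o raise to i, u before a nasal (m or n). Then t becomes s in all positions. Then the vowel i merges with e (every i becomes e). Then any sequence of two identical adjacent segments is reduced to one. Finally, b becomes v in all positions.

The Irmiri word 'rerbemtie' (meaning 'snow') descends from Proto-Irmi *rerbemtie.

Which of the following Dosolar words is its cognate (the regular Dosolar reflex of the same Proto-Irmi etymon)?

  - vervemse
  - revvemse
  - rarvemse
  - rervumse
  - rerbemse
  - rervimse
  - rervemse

rervemse

Dosolar: start from *rerbemtie.
  rule 1 (pre-nasal raising): rerbemtie → rerbimtie
  rule 2 (unconditioned shift): rerbimtie → rerbimsie
  rule 3 (vowel merger): rerbimsie → rerbemsee
  rule 4 (degemination): rerbemsee → rerbemse
  rule 5 (unconditioned shift): rerbemse → rervemse
  ⇒ Dosolar rervemse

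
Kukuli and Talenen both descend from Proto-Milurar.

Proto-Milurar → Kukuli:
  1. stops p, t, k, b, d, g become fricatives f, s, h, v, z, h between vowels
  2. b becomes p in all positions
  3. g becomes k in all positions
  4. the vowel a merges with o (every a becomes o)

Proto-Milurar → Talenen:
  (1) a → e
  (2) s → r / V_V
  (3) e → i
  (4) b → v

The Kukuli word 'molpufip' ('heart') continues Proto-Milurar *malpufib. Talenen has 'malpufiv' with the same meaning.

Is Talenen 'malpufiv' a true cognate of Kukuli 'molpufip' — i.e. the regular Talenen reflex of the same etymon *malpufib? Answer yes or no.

Derive the expected Talenen reflex of *malpufib:
Talenen: *malpufib > melpufib > milpufib > milpufiv  (by vowel merger, vowel merger, unconditioned shift)
The regular Talenen reflex would be 'milpufiv', but the attested form is 'malpufiv'. The correspondence is irregular, so they are not cognates (the Talenen form has a different source).

no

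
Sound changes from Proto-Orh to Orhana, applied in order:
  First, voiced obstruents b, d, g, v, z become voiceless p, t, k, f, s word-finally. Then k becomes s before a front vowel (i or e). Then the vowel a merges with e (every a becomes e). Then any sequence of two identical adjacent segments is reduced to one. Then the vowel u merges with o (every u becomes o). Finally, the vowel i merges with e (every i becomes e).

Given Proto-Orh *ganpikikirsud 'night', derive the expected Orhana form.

genpesesersot

Orhana: *ganpikikirsud
  ganpikikirsud → ganpikikirsut   [final devoicing]
  ganpikikirsut → ganpisisirsut   [palatalisation]
  ganpisisirsut → genpisisirsut   [vowel merger]
  genpisisirsut (rule 4 does not apply)
  genpisisirsut → genpisisirsot   [vowel merger]
  genpisisirsot → genpesesersot   [vowel merger]
  giving Orhana genpesesersot.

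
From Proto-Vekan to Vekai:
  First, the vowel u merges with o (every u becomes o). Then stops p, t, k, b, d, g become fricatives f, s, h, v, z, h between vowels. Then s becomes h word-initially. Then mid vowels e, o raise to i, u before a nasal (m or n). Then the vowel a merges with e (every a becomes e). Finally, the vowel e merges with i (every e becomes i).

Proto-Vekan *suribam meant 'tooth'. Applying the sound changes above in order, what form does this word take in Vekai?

Vekai: *suribam
  suribam → soribam   [vowel merger]
  soribam → sorivam   [intervocalic lenition]
  sorivam → horivam   [debuccalisation]
  horivam (rule 4 does not apply)
  horivam → horivem   [vowel merger]
  horivem → horivim   [vowel merger]
  giving Vekai horivim.

horivim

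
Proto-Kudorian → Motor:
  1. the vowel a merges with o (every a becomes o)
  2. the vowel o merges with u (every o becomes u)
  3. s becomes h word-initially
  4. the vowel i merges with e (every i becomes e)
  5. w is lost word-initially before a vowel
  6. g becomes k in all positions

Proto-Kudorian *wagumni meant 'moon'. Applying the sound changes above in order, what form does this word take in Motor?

Motor: *wagumni > wogumni > wugumni > wugumne > ugumne > ukumne  (by vowel merger, vowel merger, vowel merger, glide loss, unconditioned shift)

ukumne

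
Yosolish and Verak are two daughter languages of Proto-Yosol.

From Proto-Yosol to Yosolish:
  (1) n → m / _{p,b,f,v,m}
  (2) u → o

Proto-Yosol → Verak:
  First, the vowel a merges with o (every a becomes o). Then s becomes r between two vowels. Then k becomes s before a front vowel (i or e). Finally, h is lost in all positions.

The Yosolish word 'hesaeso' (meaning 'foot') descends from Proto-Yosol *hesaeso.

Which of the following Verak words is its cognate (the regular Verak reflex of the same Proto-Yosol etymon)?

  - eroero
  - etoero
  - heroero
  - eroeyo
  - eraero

Verak: *hesaeso
  hesaeso → hesoeso   [vowel merger]
  hesoeso → heroero   [rhotacism]
  heroero (rule 3 does not apply)
  heroero → eroero   [h-loss]
  giving Verak eroero.
Among the options, 'eroero' alone shows every Verak change applied in order.

eroero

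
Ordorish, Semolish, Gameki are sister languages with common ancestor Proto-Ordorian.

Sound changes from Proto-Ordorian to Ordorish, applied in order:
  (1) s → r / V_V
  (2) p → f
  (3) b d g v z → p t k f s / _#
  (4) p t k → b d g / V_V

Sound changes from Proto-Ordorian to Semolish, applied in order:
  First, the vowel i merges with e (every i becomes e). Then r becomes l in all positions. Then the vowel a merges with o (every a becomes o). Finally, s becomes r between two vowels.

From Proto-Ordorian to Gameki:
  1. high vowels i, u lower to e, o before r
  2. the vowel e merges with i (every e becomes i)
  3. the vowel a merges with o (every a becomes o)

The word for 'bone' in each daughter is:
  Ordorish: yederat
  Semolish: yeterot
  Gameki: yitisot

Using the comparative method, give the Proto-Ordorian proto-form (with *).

Position 2: Ordorish has e, Semolish has e, Gameki has i. Ordorish preserves e here (none of its changes turn any other segment into e), so the proto-segment is *e.
Position 5: Ordorish has r, Semolish has r, Gameki has s. Gameki preserves s here (none of its changes turn any other segment into s), so the proto-segment is *s.
Verify the candidate proto-form against each daughter:
Ordorish: start from *yetesat.
  rule 1 (rhotacism): yetesat → yeterat
  rule 2: no change — yeterat
  rule 3: no change — yeterat
  rule 4 (intervocalic voicing): yeterat → yederat
  ⇒ Ordorish yederat
Semolish: *yetesat > yetesot > yeterot  (by vowel merger, rhotacism)
Gameki: start from *yetesat.
  rule 1: no change — yetesat
  rule 2 (vowel merger): yetesat → yitisat
  rule 3 (vowel merger): yitisat → yitisot
  ⇒ Gameki yitisot
*yetesat is the unique common source.

*yetesat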